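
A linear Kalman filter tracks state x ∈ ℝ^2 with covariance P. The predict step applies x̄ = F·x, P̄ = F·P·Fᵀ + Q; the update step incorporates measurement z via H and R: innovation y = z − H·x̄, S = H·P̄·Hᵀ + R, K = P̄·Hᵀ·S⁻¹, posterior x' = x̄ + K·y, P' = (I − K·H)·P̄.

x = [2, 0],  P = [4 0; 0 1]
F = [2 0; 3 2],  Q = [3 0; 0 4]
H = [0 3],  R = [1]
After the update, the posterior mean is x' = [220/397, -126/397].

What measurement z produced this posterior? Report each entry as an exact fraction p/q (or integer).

x̄ = F·x = [4, 6]
P̄ = F·P·Fᵀ + Q = [19 24; 24 44]
S = H·P̄·Hᵀ + R = [397]
K = P̄·Hᵀ·S⁻¹ = [72/397; 132/397]
x' − x̄ = [-1368/397, -2508/397] = K·y
y = (KᵀK)⁻¹·Kᵀ·(x' − x̄) = [-19]
z = y + H·x̄ = [-19] + [18] = [-1]

z = [-1]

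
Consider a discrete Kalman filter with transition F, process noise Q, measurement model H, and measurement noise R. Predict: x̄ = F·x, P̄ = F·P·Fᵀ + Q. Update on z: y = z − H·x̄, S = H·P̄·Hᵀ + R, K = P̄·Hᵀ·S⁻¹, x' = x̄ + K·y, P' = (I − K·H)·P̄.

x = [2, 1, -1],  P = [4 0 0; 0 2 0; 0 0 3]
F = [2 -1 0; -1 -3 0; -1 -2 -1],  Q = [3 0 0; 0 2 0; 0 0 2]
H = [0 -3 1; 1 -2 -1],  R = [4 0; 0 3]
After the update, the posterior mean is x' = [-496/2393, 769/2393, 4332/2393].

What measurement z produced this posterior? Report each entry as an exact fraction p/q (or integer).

x̄ = F·x = [3, -5, -3]
P̄ = F·P·Fᵀ + Q = [21 -2 -4; -2 24 16; -4 16 17]
S = H·P̄·Hᵀ + R = [141 145; 145 217]
K = P̄·Hᵀ·S⁻¹ = [-3771/9572 3799/9572; -1291/4786 -593/4786; 479/4786 -1489/4786]
x' − x̄ = [-7675/2393, 12734/2393, 11511/2393] = K·y
y = (KᵀK)⁻¹·Kᵀ·(x' − x̄) = [-11, -19]
z = y + H·x̄ = [-11, -19] + [12, 16] = [1, -3]

z = [1, -3]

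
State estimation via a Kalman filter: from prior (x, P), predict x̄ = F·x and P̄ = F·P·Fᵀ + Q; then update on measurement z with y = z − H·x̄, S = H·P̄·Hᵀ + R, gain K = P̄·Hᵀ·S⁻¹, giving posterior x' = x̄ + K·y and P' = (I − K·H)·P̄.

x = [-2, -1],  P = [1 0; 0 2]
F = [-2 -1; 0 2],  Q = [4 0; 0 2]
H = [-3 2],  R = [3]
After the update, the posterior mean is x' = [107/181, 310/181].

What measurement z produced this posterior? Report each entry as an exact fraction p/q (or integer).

x̄ = F·x = [5, -2]
P̄ = F·P·Fᵀ + Q = [10 -4; -4 10]
S = H·P̄·Hᵀ + R = [181]
K = P̄·Hᵀ·S⁻¹ = [-38/181; 32/181]
x' − x̄ = [-798/181, 672/181] = K·y
y = (KᵀK)⁻¹·Kᵀ·(x' − x̄) = [21]
z = y + H·x̄ = [21] + [-19] = [2]

z = [2]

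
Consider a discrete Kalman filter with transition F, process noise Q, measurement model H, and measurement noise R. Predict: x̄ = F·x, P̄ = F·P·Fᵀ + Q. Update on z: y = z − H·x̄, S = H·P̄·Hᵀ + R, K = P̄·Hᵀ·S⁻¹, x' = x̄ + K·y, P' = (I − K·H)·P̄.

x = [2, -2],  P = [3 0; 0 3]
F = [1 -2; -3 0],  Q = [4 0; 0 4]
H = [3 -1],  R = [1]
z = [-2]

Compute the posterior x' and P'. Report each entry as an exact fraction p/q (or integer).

x' = [-174/257, -34/257]
P' = [527/257 1515/257; 1515/257 4603/257]

x̄ = F·x = [6, -6]
P̄ = F·P·Fᵀ + Q = [19 -9; -9 31]
y = z − H·x̄ = [-26]
S = H·P̄·Hᵀ + R = [257]
K = P̄·Hᵀ·S⁻¹ = [66/257; -58/257]
x' = x̄ + K·y = [-174/257, -34/257]
P' = (I − K·H)·P̄ = [527/257 1515/257; 1515/257 4603/257]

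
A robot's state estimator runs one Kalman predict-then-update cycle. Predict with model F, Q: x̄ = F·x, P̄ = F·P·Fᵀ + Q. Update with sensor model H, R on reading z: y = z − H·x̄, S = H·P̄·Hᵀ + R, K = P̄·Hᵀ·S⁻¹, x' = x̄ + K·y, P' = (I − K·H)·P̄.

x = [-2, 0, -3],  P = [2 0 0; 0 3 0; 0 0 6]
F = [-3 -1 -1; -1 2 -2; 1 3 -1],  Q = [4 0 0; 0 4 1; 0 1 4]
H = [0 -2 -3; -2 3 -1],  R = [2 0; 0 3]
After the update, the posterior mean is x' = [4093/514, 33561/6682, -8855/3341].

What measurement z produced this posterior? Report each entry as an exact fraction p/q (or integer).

z = [-2, 2]

x̄ = F·x = [9, 8, 1]
P̄ = F·P·Fᵀ + Q = [31 12 -9; 12 42 29; -9 29 39]
S = H·P̄·Hᵀ + R = [869 -344; -344 190]
K = P̄·Hᵀ·S⁻¹ = [-29/257 -151/514; -527/3341 659/6682; -5273/23387 -1423/23387]
x' − x̄ = [-533/514, -19895/6682, -12196/3341] = K·y
y = (KᵀK)⁻¹·Kᵀ·(x' − x̄) = [17, -3]
z = y + H·x̄ = [17, -3] + [-19, 5] = [-2, 2]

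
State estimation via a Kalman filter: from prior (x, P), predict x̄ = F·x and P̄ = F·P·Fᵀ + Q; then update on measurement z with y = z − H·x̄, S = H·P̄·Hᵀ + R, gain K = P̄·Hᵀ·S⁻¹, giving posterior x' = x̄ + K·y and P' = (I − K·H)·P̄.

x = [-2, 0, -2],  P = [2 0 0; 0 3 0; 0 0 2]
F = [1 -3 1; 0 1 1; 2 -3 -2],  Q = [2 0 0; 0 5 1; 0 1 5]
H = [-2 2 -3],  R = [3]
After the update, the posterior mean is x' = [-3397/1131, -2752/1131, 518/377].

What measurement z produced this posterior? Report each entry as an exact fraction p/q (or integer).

z = [-3]

x̄ = F·x = [-4, -2, 0]
P̄ = F·P·Fᵀ + Q = [33 -7 27; -7 10 -12; 27 -12 48]
S = H·P̄·Hᵀ + R = [1131]
K = P̄·Hᵀ·S⁻¹ = [-161/1131; 70/1131; -74/377]
x' − x̄ = [1127/1131, -490/1131, 518/377] = K·y
y = (KᵀK)⁻¹·Kᵀ·(x' − x̄) = [-7]
z = y + H·x̄ = [-7] + [4] = [-3]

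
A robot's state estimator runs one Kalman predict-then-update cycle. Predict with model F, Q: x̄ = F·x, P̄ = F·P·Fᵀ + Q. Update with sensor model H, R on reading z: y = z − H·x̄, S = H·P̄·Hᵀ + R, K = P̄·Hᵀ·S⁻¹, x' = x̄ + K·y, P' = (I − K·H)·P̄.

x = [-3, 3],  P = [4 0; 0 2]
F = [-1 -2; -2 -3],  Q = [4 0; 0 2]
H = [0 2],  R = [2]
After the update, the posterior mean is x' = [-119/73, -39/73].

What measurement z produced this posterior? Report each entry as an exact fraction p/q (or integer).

z = [-1]

x̄ = F·x = [-3, -3]
P̄ = F·P·Fᵀ + Q = [16 20; 20 36]
S = H·P̄·Hᵀ + R = [146]
K = P̄·Hᵀ·S⁻¹ = [20/73; 36/73]
x' − x̄ = [100/73, 180/73] = K·y
y = (KᵀK)⁻¹·Kᵀ·(x' − x̄) = [5]
z = y + H·x̄ = [5] + [-6] = [-1]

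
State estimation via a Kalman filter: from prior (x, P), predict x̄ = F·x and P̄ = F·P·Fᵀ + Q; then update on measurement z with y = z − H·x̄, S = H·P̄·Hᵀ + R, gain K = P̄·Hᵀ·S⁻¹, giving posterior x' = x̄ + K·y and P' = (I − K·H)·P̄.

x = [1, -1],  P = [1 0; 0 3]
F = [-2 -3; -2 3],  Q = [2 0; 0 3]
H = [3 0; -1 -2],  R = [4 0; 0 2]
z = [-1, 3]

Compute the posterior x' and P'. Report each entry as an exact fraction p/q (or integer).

x' = [-3655/11129, -15691/11129]
P' = [4876/11129 -2464/11129; -2464/11129 6659/11129]

x̄ = F·x = [1, -5]
P̄ = F·P·Fᵀ + Q = [33 -23; -23 34]
y = z − H·x̄ = [-4, -6]
S = H·P̄·Hᵀ + R = [301 39; 39 79]
K = P̄·Hᵀ·S⁻¹ = [3657/11129 26/11129; -1848/11129 -5427/11129]
x' = x̄ + K·y = [-3655/11129, -15691/11129]
P' = (I − K·H)·P̄ = [4876/11129 -2464/11129; -2464/11129 6659/11129]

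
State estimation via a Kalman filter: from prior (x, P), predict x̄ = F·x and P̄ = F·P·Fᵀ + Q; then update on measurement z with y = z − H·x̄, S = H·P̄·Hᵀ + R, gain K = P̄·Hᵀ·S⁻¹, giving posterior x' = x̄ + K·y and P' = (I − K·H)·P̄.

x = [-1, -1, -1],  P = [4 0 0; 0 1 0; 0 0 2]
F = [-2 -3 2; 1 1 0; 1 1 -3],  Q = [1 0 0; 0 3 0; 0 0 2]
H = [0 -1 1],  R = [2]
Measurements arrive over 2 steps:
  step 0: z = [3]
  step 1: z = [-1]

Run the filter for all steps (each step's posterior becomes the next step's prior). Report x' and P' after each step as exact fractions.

step 0: x̄ = F·x = [3, -2, 1]
step 0: P̄ = F·P·Fᵀ + Q = [34 -11 -23; -11 8 5; -23 5 25]
step 0: y = z − H·x̄ = [0]
step 0: S = H·P̄·Hᵀ + R = [25]
step 0: K = P̄·Hᵀ·S⁻¹ = [-12/25; -3/25; 4/5]
step 0: x' = x̄ + K·y = [3, -2, 1]
step 0: P' = (I − K·H)·P̄ = [706/25 -311/25 -67/5; -311/25 191/25 37/5; -67/5 37/5 9]
step 1: x̄ = F·x = [2, 1, -2]
step 1: P̄ = F·P·Fᵀ + Q = [2196/25 -146/5 -97; -146/5 14 29; -97 29 130]
step 1: y = z − H·x̄ = [2]
step 1: S = H·P̄·Hᵀ + R = [88]
step 1: K = P̄·Hᵀ·S⁻¹ = [-339/440; 15/88; 101/88]
step 1: x' = x̄ + K·y = [101/220, 59/44, 13/44]
step 1: P' = (I − K·H)·P̄ = [78327/2200 -7763/440 -8441/440; -7763/440 1007/88 1037/88; -8441/440 1037/88 1239/88]

step 0: x' = [3, -2, 1], P' = [706/25 -311/25 -67/5; -311/25 191/25 37/5; -67/5 37/5 9]
step 1: x' = [101/220, 59/44, 13/44], P' = [78327/2200 -7763/440 -8441/440; -7763/440 1007/88 1037/88; -8441/440 1037/88 1239/88]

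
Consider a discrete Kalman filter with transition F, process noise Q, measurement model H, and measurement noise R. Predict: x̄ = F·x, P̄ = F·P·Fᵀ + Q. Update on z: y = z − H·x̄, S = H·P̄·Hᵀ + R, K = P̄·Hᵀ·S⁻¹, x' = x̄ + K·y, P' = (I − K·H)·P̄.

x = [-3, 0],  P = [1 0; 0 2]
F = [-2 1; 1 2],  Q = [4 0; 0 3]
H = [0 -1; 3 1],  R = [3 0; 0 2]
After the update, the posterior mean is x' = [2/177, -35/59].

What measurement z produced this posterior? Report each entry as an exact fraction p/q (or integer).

x̄ = F·x = [6, -3]
P̄ = F·P·Fᵀ + Q = [10 2; 2 12]
S = H·P̄·Hᵀ + R = [15 -18; -18 116]
K = P̄·Hᵀ·S⁻¹ = [43/177 37/118; -89/118 9/236]
x' − x̄ = [-1060/177, 142/59] = K·y
y = (KᵀK)⁻¹·Kᵀ·(x' − x̄) = [-4, -16]
z = y + H·x̄ = [-4, -16] + [3, 15] = [-1, -1]

z = [-1, -1]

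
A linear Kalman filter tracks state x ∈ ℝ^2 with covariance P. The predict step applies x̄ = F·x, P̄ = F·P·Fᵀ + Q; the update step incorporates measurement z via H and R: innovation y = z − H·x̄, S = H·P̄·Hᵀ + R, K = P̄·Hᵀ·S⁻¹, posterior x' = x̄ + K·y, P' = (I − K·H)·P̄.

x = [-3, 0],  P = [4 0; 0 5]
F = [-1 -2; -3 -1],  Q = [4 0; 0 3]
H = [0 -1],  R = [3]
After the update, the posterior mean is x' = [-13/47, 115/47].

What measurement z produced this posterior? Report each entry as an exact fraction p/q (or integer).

x̄ = F·x = [3, 9]
P̄ = F·P·Fᵀ + Q = [28 22; 22 44]
S = H·P̄·Hᵀ + R = [47]
K = P̄·Hᵀ·S⁻¹ = [-22/47; -44/47]
x' − x̄ = [-154/47, -308/47] = K·y
y = (KᵀK)⁻¹·Kᵀ·(x' − x̄) = [7]
z = y + H·x̄ = [7] + [-9] = [-2]

z = [-2]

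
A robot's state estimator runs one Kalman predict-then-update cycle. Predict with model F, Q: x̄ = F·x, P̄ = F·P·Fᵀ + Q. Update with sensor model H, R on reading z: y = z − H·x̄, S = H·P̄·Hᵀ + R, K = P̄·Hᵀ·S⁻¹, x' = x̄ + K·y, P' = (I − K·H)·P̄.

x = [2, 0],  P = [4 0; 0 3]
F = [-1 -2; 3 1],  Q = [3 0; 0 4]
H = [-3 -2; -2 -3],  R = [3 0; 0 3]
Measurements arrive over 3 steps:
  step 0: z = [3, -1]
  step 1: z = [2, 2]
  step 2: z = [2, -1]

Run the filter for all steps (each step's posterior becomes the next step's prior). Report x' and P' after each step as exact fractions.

step 0: x̄ = F·x = [-2, 6]
step 0: P̄ = F·P·Fᵀ + Q = [19 -18; -18 43]
step 0: y = z − H·x̄ = [9, 13]
step 0: S = H·P̄·Hᵀ + R = [130 138; 138 250]
step 0: K = P̄·Hᵀ·S⁻¹ = [-3729/6728 2489/6728; 2417/6728 -3837/6728]
step 0: x' = x̄ + K·y = [-3665/1682, 1530/841]
step 0: P' = (I − K·H)·P̄ = [9699/6728 -8955/6728; -8955/6728 9807/6728]
step 1: x̄ = F·x = [-2455/1682, -7935/1682]
step 1: P̄ = F·P·Fᵀ + Q = [33291/6728 6987/3364; 6987/3364 8785/841]
step 1: y = z − H·x̄ = [-19871/1682, -25351/1682]
step 1: S = H·P̄·Hᵀ + R = [768611/6728 100386/841; 100386/841 238389/1682]
step 1: K = P̄·Hᵀ·S⁻¹ = [-3442947/8716141 1907862/8716141; 1759906/8716141 -3664881/8716141]
step 1: x' = x̄ + K·y = [-114620/1245163, -953395/1245163]
step 1: P' = (I − K·H)·P̄ = [8486739/8716141 -7565688/8716141; -7565688/8716141 8708673/8716141]
step 2: x̄ = F·x = [2021410/1245163, -1297255/1245163]
step 2: P̄ = F·P·Fᵀ + Q = [39207102/8716141 10082253/8716141; 10082253/8716141 74559760/8716141]
step 2: y = z − H·x̄ = [5960046/1245163, -1094108/1245163]
step 2: S = H·P̄·Hᵀ + R = [798238417/8716141 813670461/8716141; 813670461/8716141 975001707/8716141]
step 2: K = P̄·Hᵀ·S⁻¹ = [-585467889/1481596042 970417607/4444788126; 299904097/1481596042 -620820547/1481596042]
step 2: x' = x̄ + K·y = [-1022054603/2222394063, 218717978/740798021]
step 2: P' = (I − K·H)·P̄ = [1442009243/1481596042 -1284812031/1481596042; -1284812031/1481596042 1477361901/1481596042]

step 0: x' = [-3665/1682, 1530/841], P' = [9699/6728 -8955/6728; -8955/6728 9807/6728]
step 1: x' = [-114620/1245163, -953395/1245163], P' = [8486739/8716141 -7565688/8716141; -7565688/8716141 8708673/8716141]
step 2: x' = [-1022054603/2222394063, 218717978/740798021], P' = [1442009243/1481596042 -1284812031/1481596042; -1284812031/1481596042 1477361901/1481596042]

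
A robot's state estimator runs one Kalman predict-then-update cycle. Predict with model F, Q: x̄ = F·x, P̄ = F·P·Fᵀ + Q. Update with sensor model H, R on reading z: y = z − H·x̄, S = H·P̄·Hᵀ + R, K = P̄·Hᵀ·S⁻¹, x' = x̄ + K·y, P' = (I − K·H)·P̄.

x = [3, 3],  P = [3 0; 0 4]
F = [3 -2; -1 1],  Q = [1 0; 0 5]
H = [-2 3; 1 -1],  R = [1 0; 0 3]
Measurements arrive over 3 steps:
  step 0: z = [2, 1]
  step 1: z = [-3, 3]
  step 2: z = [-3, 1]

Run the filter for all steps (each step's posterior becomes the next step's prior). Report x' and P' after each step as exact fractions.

step 0: x̄ = F·x = [3, 0]
step 0: P̄ = F·P·Fᵀ + Q = [44 -17; -17 12]
step 0: y = z − H·x̄ = [8, -2]
step 0: S = H·P̄·Hᵀ + R = [489 -209; -209 93]
step 0: K = P̄·Hᵀ·S⁻¹ = [-89/898 389/898; 1/4 1/4]
step 0: x' = x̄ + K·y = [602/449, 3/2]
step 0: P' = (I − K·H)·P̄ = [1706/449 5/2; 5/2 7/4]
step 1: x̄ = F·x = [459/449, 143/898]
step 1: P̄ = F·P·Fᵀ + Q = [5476/449 -1077/449; -1077/449 9967/1796]
step 1: y = z − H·x̄ = [-1287/898, 1919/898]
step 1: S = H·P̄·Hᵀ + R = [230811/1796 -95249/1796; -95249/1796 45875/1796]
step 1: K = P̄·Hᵀ·S⁻¹ = [-14743/211036 12853/30148; 226775/844144 29739/120592]
step 1: x' = x̄ + K·y = [429131/211036, 254273/844144]
step 1: P' = (I − K·H)·P̄ = [198749/52759 525083/211036; 525083/211036 1475813/844144]
step 2: x̄ = F·x = [2320513/422072, -208893/120592]
step 2: P̄ = F·P·Fᵀ + Q = [2540817/211036 -142137/60296; -142137/60296 667979/120592]
step 2: y = z − H·x̄ = [11136373/844144, -5259133/844144]
step 2: S = H·P̄·Hᵀ + R = [107458909/844144 -44303685/844144; -44303685/844144 21351389/844144]
step 2: K = P̄·Hᵀ·S⁻¹ = [-27283725/392800829 166968621/392800829; 105627330/392800829 96544519/392800829]
step 2: x' = x̄ + K·y = [759404719/392800829, 111582236/392800829]
step 2: P' = (I − K·H)·P̄ = [1475433864/392800829 974528001/392800829; 974528001/392800829 684894444/392800829]

step 0: x' = [602/449, 3/2], P' = [1706/449 5/2; 5/2 7/4]
step 1: x' = [429131/211036, 254273/844144], P' = [198749/52759 525083/211036; 525083/211036 1475813/844144]
step 2: x' = [759404719/392800829, 111582236/392800829], P' = [1475433864/392800829 974528001/392800829; 974528001/392800829 684894444/392800829]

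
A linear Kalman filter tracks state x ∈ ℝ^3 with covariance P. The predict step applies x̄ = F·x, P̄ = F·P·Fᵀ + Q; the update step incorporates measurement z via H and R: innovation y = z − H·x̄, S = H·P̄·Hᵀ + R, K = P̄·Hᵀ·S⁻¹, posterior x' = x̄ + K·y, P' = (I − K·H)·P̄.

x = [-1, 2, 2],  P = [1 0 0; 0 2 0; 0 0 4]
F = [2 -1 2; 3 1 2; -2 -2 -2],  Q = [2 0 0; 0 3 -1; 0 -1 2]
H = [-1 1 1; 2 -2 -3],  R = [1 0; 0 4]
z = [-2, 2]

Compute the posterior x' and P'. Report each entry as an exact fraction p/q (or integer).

x̄ = F·x = [0, 3, -6]
P̄ = F·P·Fᵀ + Q = [24 20 -16; 20 30 -27; -16 -27 30]
y = z − H·x̄ = [1, -10]
S = H·P̄·Hᵀ + R = [23 -63; -63 198]
K = P̄·Hᵀ·S⁻¹ = [-48/65 28/585; 53/65 332/585; -58/65 -367/585]
x' = x̄ + K·y = [-712/585, -1088/585, -362/585]
P' = (I − K·H)·P̄ = [3832/585 2648/585 752/585; 2648/585 5407/585 -2282/585; 752/585 -2282/585 2512/585]

x' = [-712/585, -1088/585, -362/585]
P' = [3832/585 2648/585 752/585; 2648/585 5407/585 -2282/585; 752/585 -2282/585 2512/585]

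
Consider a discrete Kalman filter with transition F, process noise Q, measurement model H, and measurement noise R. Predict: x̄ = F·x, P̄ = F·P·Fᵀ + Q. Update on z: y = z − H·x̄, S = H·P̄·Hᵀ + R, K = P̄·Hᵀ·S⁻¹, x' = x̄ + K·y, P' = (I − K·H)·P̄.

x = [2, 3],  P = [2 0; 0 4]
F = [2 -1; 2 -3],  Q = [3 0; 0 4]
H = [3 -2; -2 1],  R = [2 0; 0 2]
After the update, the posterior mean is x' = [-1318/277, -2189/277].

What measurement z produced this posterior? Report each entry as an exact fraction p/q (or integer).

z = [2, 3]

x̄ = F·x = [1, -5]
P̄ = F·P·Fᵀ + Q = [15 20; 20 48]
S = H·P̄·Hᵀ + R = [89 -46; -46 30]
K = P̄·Hᵀ·S⁻¹ = [-155/277 -330/277; -356/277 -472/277]
x' − x̄ = [-1595/277, -804/277] = K·y
y = (KᵀK)⁻¹·Kᵀ·(x' − x̄) = [-11, 10]
z = y + H·x̄ = [-11, 10] + [13, -7] = [2, 3]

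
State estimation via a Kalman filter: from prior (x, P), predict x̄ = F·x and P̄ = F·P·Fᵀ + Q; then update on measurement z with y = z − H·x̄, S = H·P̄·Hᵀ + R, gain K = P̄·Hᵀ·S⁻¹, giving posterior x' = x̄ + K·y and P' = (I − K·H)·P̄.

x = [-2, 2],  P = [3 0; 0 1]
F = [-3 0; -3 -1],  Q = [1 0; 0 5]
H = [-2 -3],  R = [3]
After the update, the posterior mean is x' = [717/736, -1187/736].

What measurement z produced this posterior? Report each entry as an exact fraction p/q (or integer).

x̄ = F·x = [6, 4]
P̄ = F·P·Fᵀ + Q = [28 27; 27 33]
S = H·P̄·Hᵀ + R = [736]
K = P̄·Hᵀ·S⁻¹ = [-137/736; -153/736]
x' − x̄ = [-3699/736, -4131/736] = K·y
y = (KᵀK)⁻¹·Kᵀ·(x' − x̄) = [27]
z = y + H·x̄ = [27] + [-24] = [3]

z = [3]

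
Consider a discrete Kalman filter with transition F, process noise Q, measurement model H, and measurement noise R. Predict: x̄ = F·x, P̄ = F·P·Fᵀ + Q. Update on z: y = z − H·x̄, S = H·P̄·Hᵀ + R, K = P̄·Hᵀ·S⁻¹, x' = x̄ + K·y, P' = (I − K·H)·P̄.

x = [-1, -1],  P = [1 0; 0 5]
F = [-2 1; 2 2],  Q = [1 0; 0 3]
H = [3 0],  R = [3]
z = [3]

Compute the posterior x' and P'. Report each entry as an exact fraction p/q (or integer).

x' = [1, -4]
P' = [10/31 6/31; 6/31 729/31]

x̄ = F·x = [1, -4]
P̄ = F·P·Fᵀ + Q = [10 6; 6 27]
y = z − H·x̄ = [0]
S = H·P̄·Hᵀ + R = [93]
K = P̄·Hᵀ·S⁻¹ = [10/31; 6/31]
x' = x̄ + K·y = [1, -4]
P' = (I − K·H)·P̄ = [10/31 6/31; 6/31 729/31]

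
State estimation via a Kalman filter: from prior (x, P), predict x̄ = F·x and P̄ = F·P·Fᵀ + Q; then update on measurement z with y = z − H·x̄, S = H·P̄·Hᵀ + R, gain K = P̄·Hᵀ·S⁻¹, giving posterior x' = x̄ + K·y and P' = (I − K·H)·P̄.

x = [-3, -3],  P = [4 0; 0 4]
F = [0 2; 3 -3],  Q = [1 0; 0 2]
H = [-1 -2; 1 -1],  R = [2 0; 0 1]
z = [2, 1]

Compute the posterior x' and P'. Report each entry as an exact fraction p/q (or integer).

x' = [-2532/6635, -7014/6635]
P' = [4126/6635 -48/6635; -48/6635 2194/6635]

x̄ = F·x = [-6, 0]
P̄ = F·P·Fᵀ + Q = [17 -24; -24 74]
y = z − H·x̄ = [-4, 7]
S = H·P̄·Hᵀ + R = [219 155; 155 140]
K = P̄·Hᵀ·S⁻¹ = [-403/1327 4174/6635; -434/1327 -2242/6635]
x' = x̄ + K·y = [-2532/6635, -7014/6635]
P' = (I − K·H)·P̄ = [4126/6635 -48/6635; -48/6635 2194/6635]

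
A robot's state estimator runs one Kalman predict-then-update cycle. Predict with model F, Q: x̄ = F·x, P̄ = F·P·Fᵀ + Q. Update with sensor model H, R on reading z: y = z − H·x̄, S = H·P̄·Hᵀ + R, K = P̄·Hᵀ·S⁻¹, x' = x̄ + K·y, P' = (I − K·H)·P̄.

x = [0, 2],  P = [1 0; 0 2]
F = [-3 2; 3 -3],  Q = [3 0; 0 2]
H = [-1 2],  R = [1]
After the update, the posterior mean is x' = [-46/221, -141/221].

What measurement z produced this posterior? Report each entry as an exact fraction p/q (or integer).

z = [-1]

x̄ = F·x = [4, -6]
P̄ = F·P·Fᵀ + Q = [20 -21; -21 29]
S = H·P̄·Hᵀ + R = [221]
K = P̄·Hᵀ·S⁻¹ = [-62/221; 79/221]
x' − x̄ = [-930/221, 1185/221] = K·y
y = (KᵀK)⁻¹·Kᵀ·(x' − x̄) = [15]
z = y + H·x̄ = [15] + [-16] = [-1]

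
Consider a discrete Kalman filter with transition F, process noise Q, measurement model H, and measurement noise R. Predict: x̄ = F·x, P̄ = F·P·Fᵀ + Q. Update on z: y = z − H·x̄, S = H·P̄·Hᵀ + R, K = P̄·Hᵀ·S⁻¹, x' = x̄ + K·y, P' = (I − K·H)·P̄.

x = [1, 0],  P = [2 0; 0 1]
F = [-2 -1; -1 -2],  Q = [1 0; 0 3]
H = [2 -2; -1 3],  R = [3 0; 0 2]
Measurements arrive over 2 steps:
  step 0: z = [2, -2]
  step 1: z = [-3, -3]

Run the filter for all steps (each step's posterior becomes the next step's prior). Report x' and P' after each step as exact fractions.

step 0: x̄ = F·x = [-2, -1]
step 0: P̄ = F·P·Fᵀ + Q = [10 6; 6 9]
step 0: y = z − H·x̄ = [4, -1]
step 0: S = H·P̄·Hᵀ + R = [31 -26; -26 57]
step 0: K = P̄·Hᵀ·S⁻¹ = [664/1091 456/1091; 204/1091 495/1091]
step 0: x' = x̄ + K·y = [18/1091, -770/1091]
step 0: P' = (I − K·H)·P̄ = [1950/1091 954/1091; 954/1091 648/1091]
step 1: x̄ = F·x = [734/1091, 1522/1091]
step 1: P̄ = F·P·Fᵀ + Q = [13355/1091 9966/1091; 9966/1091 11631/1091]
step 1: y = z − H·x̄ = [-1697/1091, -7105/1091]
step 1: S = H·P̄·Hᵀ + R = [23489/1091 -16768/1091; -16768/1091 60420/1091]
step 1: K = P̄·Hᵀ·S⁻¹ = [157406/260779 460341/1043116; 49674/260779 485493/1043116]
step 1: x' = x̄ + K·y = [-3275479/1043116, -2015575/1043116]
step 1: P' = (I − K·H)·P̄ = [1876995/1043116 932559/1043116; 932559/1043116 634515/1043116]

step 0: x' = [18/1091, -770/1091], P' = [1950/1091 954/1091; 954/1091 648/1091]
step 1: x' = [-3275479/1043116, -2015575/1043116], P' = [1876995/1043116 932559/1043116; 932559/1043116 634515/1043116]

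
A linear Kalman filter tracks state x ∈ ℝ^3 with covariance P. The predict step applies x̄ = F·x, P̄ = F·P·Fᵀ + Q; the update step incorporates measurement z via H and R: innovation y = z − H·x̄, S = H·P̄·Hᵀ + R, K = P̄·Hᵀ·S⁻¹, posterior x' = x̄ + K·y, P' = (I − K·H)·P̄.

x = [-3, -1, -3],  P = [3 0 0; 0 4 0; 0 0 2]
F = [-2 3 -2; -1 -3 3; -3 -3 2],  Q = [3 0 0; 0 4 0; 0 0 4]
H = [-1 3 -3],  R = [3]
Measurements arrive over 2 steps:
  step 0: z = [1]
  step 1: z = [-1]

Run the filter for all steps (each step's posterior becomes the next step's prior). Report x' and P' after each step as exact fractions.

step 0: x' = [-755/356, 465/178, 275/89], P' = [9555/356 -4587/178 -3063/89; -4587/178 4700/89 5451/89; -3063/89 5451/89 6479/89]
step 1: x' = [39581/11930, 70967/65615, 21017/65615], P' = [628689/5965 635577/11930 220137/11930; 635577/11930 3030299/65615 1884489/65615; 220137/11930 1884489/65615 1515344/65615]

step 0: x̄ = F·x = [9, -3, 6]
step 0: P̄ = F·P·Fᵀ + Q = [59 -42 -26; -42 61 57; -26 57 75]
step 0: y = z − H·x̄ = [37]
step 0: S = H·P̄·Hᵀ + R = [356]
step 0: K = P̄·Hᵀ·S⁻¹ = [-107/356; 27/178; -7/89]
step 0: x' = x̄ + K·y = [-755/356, 465/178, 275/89]
step 0: P' = (I − K·H)·P̄ = [9555/356 -4587/178 -3063/89; -4587/178 4700/89 5451/89; -3063/89 5451/89 6479/89]
step 1: x̄ = F·x = [525/89, 1265/356, 1675/356]
step 1: P̄ = F·P·Fᵀ + Q = [15644/89 10740/89 12283/89; 10740/89 39419/356 50985/356; 12283/89 50985/356 80527/356]
step 1: y = z − H·x̄ = [1487/178]
step 1: S = H·P̄·Hᵀ + R = [65615/89]
step 1: K = P̄·Hᵀ·S⁻¹ = [-1843/5965; -38829/131230; -68879/131230]
step 1: x' = x̄ + K·y = [39581/11930, 70967/65615, 21017/65615]
step 1: P' = (I − K·H)·P̄ = [628689/5965 635577/11930 220137/11930; 635577/11930 3030299/65615 1884489/65615; 220137/11930 1884489/65615 1515344/65615]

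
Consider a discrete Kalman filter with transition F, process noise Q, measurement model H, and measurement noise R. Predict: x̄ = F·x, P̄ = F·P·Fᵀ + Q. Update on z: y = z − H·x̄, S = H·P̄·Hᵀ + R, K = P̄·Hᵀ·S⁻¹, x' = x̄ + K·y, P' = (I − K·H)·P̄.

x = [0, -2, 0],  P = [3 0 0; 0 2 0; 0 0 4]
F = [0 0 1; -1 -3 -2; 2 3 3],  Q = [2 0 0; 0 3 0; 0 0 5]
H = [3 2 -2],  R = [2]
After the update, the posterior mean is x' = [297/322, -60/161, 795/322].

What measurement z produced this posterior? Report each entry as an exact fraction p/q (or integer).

z = [-3]

x̄ = F·x = [0, 6, -6]
P̄ = F·P·Fᵀ + Q = [6 -8 12; -8 40 -48; 12 -48 71]
S = H·P̄·Hᵀ + R = [644]
K = P̄·Hᵀ·S⁻¹ = [-11/322; 38/161; -101/322]
x' − x̄ = [297/322, -1026/161, 2727/322] = K·y
y = (KᵀK)⁻¹·Kᵀ·(x' − x̄) = [-27]
z = y + H·x̄ = [-27] + [24] = [-3]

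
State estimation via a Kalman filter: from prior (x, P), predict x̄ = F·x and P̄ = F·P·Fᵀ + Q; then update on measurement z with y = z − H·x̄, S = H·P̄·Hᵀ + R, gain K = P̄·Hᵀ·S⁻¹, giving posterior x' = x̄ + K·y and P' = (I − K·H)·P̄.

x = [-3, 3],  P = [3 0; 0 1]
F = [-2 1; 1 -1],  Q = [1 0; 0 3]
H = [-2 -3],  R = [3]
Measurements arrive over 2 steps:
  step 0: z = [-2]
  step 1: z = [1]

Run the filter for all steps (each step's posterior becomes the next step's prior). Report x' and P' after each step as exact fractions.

step 0: x̄ = F·x = [9, -6]
step 0: P̄ = F·P·Fᵀ + Q = [14 -7; -7 7]
step 0: y = z − H·x̄ = [-2]
step 0: S = H·P̄·Hᵀ + R = [38]
step 0: K = P̄·Hᵀ·S⁻¹ = [-7/38; -7/38]
step 0: x' = x̄ + K·y = [178/19, -107/19]
step 0: P' = (I − K·H)·P̄ = [483/38 -315/38; -315/38 217/38]
step 1: x̄ = F·x = [-463/19, 15]
step 1: P̄ = F·P·Fᵀ + Q = [3447/38 -56; -56 38]
step 1: y = z − H·x̄ = [-52/19]
step 1: S = H·P̄·Hᵀ + R = [681/19]
step 1: K = P̄·Hᵀ·S⁻¹ = [-85/227; -38/681]
step 1: x' = x̄ + K·y = [-5299/227, 10319/681]
step 1: P' = (I − K·H)·P̄ = [38901/454 -12882/227; -12882/227 25802/681]

step 0: x' = [178/19, -107/19], P' = [483/38 -315/38; -315/38 217/38]
step 1: x' = [-5299/227, 10319/681], P' = [38901/454 -12882/227; -12882/227 25802/681]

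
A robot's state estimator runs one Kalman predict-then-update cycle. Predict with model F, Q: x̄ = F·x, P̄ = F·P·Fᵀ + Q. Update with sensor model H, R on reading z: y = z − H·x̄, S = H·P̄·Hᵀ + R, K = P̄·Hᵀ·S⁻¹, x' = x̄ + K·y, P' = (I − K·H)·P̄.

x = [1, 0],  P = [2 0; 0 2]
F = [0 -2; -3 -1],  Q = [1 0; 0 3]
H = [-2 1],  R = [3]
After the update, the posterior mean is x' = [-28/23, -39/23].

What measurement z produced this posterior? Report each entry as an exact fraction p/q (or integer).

x̄ = F·x = [0, -3]
P̄ = F·P·Fᵀ + Q = [9 4; 4 23]
S = H·P̄·Hᵀ + R = [46]
K = P̄·Hᵀ·S⁻¹ = [-7/23; 15/46]
x' − x̄ = [-28/23, 30/23] = K·y
y = (KᵀK)⁻¹·Kᵀ·(x' − x̄) = [4]
z = y + H·x̄ = [4] + [-3] = [1]

z = [1]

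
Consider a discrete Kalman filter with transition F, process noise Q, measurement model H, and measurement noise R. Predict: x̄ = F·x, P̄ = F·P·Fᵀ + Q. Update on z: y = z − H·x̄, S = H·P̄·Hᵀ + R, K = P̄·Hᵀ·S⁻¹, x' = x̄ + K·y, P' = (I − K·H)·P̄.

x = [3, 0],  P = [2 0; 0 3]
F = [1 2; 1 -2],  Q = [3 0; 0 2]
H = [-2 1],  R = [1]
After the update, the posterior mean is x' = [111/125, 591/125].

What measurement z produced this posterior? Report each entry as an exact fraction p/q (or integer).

z = [3]

x̄ = F·x = [3, 3]
P̄ = F·P·Fᵀ + Q = [17 -10; -10 16]
S = H·P̄·Hᵀ + R = [125]
K = P̄·Hᵀ·S⁻¹ = [-44/125; 36/125]
x' − x̄ = [-264/125, 216/125] = K·y
y = (KᵀK)⁻¹·Kᵀ·(x' − x̄) = [6]
z = y + H·x̄ = [6] + [-3] = [3]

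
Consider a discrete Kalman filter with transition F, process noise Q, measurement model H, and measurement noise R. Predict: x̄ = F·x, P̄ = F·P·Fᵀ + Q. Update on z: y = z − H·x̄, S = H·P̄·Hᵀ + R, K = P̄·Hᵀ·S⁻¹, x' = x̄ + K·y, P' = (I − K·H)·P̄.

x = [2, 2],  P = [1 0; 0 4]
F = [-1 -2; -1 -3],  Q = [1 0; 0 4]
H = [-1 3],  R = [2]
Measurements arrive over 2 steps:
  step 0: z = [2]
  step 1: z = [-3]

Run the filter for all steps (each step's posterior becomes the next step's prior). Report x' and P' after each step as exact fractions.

step 0: x' = [-294/239, 48/239], P' = [1053/239 389/239; 389/239 195/239]
step 1: x' = [-1959/8495, -17973/16990], P' = [46544/8495 16994/8495; 16994/8495 8019/8495]

step 0: x̄ = F·x = [-6, -8]
step 0: P̄ = F·P·Fᵀ + Q = [18 25; 25 41]
step 0: y = z − H·x̄ = [20]
step 0: S = H·P̄·Hᵀ + R = [239]
step 0: K = P̄·Hᵀ·S⁻¹ = [57/239; 98/239]
step 0: x' = x̄ + K·y = [-294/239, 48/239]
step 0: P' = (I − K·H)·P̄ = [1053/239 389/239; 389/239 195/239]
step 1: x̄ = F·x = [198/239, 150/239]
step 1: P̄ = F·P·Fᵀ + Q = [3628/239 4168/239; 4168/239 6098/239]
step 1: y = z − H·x̄ = [-969/239]
step 1: S = H·P̄·Hᵀ + R = [33980/239]
step 1: K = P̄·Hᵀ·S⁻¹ = [2219/8495; 7063/16990]
step 1: x' = x̄ + K·y = [-1959/8495, -17973/16990]
step 1: P' = (I − K·H)·P̄ = [46544/8495 16994/8495; 16994/8495 8019/8495]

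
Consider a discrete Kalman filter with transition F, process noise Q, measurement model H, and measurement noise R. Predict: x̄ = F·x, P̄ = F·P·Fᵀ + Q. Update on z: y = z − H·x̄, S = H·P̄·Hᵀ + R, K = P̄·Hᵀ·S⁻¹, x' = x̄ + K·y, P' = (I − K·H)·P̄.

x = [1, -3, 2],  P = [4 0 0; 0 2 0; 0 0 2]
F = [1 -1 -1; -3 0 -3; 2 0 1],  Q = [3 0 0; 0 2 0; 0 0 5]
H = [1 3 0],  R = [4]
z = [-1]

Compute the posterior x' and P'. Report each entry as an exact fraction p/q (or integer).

x̄ = F·x = [2, -9, 4]
P̄ = F·P·Fᵀ + Q = [11 -6 6; -6 56 -30; 6 -30 23]
y = z − H·x̄ = [24]
S = H·P̄·Hᵀ + R = [483]
K = P̄·Hᵀ·S⁻¹ = [-1/69; 54/161; -4/23]
x' = x̄ + K·y = [38/23, -153/161, -4/23]
P' = (I − K·H)·P̄ = [752/69 -84/23 110/23; -84/23 268/161 -42/23; 110/23 -42/23 193/23]

x' = [38/23, -153/161, -4/23]
P' = [752/69 -84/23 110/23; -84/23 268/161 -42/23; 110/23 -42/23 193/23]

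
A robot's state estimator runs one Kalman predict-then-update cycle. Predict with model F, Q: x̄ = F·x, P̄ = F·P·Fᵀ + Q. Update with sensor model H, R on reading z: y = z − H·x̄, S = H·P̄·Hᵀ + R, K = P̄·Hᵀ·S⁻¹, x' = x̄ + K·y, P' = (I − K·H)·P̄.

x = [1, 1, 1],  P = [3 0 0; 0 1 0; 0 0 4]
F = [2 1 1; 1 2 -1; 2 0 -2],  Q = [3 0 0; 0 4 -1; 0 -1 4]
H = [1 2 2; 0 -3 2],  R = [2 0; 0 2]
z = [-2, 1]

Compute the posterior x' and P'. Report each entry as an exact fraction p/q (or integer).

x' = [16556/6275, -6833/6275, -7529/6275]
P' = [301948/18825 -59264/18825 -89732/18825; -59264/18825 14602/18825 18376/18825; -89732/18825 18376/18825 31513/18825]

x̄ = F·x = [4, 2, 0]
P̄ = F·P·Fᵀ + Q = [20 4 4; 4 15 13; 4 13 32]
y = z − H·x̄ = [-10, 7]
S = H·P̄·Hᵀ + R = [346 8; 8 109]
K = P̄·Hᵀ·S⁻¹ = [1978/18825 -836/18825; 3346/18825 -3527/18825; 5023/18825 3949/18825]
x' = x̄ + K·y = [16556/6275, -6833/6275, -7529/6275]
P' = (I − K·H)·P̄ = [301948/18825 -59264/18825 -89732/18825; -59264/18825 14602/18825 18376/18825; -89732/18825 18376/18825 31513/18825]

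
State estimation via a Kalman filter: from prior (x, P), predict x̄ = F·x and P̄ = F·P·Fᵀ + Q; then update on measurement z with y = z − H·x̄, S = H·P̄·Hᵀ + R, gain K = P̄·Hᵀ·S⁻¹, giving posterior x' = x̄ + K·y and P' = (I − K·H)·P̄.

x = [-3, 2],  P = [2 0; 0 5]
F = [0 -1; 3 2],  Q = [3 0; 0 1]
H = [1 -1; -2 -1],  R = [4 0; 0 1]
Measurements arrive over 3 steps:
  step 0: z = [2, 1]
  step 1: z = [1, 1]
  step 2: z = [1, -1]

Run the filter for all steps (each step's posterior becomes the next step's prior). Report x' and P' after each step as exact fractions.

step 0: x̄ = F·x = [-2, -5]
step 0: P̄ = F·P·Fᵀ + Q = [8 -10; -10 39]
step 0: y = z − H·x̄ = [-1, -8]
step 0: S = H·P̄·Hᵀ + R = [71 13; 13 32]
step 0: K = P̄·Hᵀ·S⁻¹ = [218/701 -220/701; -1321/2103 -712/2103]
step 0: x' = x̄ + K·y = [140/701, -1166/701]
step 0: P' = (I − K·H)·P̄ = [364/701 -508/701; -508/701 3760/2103]
step 1: x̄ = F·x = [1166/701, -1912/701]
step 1: P̄ = F·P·Fᵀ + Q = [10069/2103 -2948/2103; -2948/2103 8683/2103]
step 1: y = z − H·x̄ = [-2377/701, 1121/701]
step 1: S = H·P̄·Hᵀ + R = [11020/701 -4801/701; -4801/701 13090/701]
step 1: K = P̄·Hᵀ·S⁻¹ = [41780/172899 -60361/172899; -8751/19211 -4573/19211]
step 1: x' = x̄ + K·y = [49393/172899, -30038/19211]
step 1: P' = (I − K·H)·P̄ = [75827/172899 -30431/57633; -30431/57633 74581/57633]
step 2: x̄ = F·x = [30038/19211, -130835/57633]
step 2: P̄ = F·P·Fᵀ + Q = [247480/57633 -57869/57633; -57869/57633 218266/57633]
step 2: y = z − H·x̄ = [-163316/57633, -8240/57633]
step 2: S = H·P̄·Hᵀ + R = [270672/19211 -111521/19211; -111521/19211 344781/19211]
step 2: K = P̄·Hᵀ·S⁻¹ = [980926/4210381 -1461931/4210381; -264333/601483 -145121/601483]
step 2: x' = x̄ + K·y = [4012626/4210381, -1786967/1804449]
step 2: P' = (I − K·H)·P̄ = [5385635/12631143 -912211/1804449; -912211/1804449 2259785/1804449]

step 0: x' = [140/701, -1166/701], P' = [364/701 -508/701; -508/701 3760/2103]
step 1: x' = [49393/172899, -30038/19211], P' = [75827/172899 -30431/57633; -30431/57633 74581/57633]
step 2: x' = [4012626/4210381, -1786967/1804449], P' = [5385635/12631143 -912211/1804449; -912211/1804449 2259785/1804449]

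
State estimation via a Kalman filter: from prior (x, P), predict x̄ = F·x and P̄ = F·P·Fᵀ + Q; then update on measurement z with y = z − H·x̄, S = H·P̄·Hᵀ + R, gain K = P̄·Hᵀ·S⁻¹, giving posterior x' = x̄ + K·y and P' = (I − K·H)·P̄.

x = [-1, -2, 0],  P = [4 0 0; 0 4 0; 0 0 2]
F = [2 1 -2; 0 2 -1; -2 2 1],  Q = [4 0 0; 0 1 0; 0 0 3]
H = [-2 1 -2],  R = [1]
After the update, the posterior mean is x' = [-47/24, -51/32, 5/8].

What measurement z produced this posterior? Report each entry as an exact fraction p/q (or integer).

z = [1]

x̄ = F·x = [-4, -4, -2]
P̄ = F·P·Fᵀ + Q = [32 12 -12; 12 19 14; -12 14 37]
S = H·P̄·Hᵀ + R = [96]
K = P̄·Hᵀ·S⁻¹ = [-7/24; -11/32; -3/8]
x' − x̄ = [49/24, 77/32, 21/8] = K·y
y = (KᵀK)⁻¹·Kᵀ·(x' − x̄) = [-7]
z = y + H·x̄ = [-7] + [8] = [1]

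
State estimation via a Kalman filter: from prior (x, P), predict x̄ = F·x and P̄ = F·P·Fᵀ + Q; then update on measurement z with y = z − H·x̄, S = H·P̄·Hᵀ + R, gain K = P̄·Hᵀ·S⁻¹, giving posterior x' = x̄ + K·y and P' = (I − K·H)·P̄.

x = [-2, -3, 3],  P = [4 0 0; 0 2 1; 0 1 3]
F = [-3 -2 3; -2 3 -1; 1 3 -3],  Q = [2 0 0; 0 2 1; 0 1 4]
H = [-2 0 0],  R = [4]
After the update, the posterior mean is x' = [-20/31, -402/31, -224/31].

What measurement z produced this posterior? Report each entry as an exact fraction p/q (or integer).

z = [2]

x̄ = F·x = [21, -8, -20]
P̄ = F·P·Fᵀ + Q = [61 14 -36; 14 33 8; -36 8 35]
S = H·P̄·Hᵀ + R = [248]
K = P̄·Hᵀ·S⁻¹ = [-61/124; -7/62; 9/31]
x' − x̄ = [-671/31, -154/31, 396/31] = K·y
y = (KᵀK)⁻¹·Kᵀ·(x' − x̄) = [44]
z = y + H·x̄ = [44] + [-42] = [2]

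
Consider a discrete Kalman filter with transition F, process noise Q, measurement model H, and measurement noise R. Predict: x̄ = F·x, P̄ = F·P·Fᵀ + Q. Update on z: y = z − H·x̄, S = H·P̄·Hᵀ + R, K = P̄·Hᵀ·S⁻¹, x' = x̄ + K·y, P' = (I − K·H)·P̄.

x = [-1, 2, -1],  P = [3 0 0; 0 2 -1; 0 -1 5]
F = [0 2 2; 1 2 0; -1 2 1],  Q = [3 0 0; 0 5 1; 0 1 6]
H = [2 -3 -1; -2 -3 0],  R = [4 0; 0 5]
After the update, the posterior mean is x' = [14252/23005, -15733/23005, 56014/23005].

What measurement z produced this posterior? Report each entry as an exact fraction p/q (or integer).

z = [1, 1]

x̄ = F·x = [2, 3, 4]
P̄ = F·P·Fᵀ + Q = [23 4 12; 4 16 4; 12 4 18]
S = H·P̄·Hᵀ + R = [186 88; 88 289]
K = P̄·Hᵀ·S⁻¹ = [5731/23005 -6362/23005; -3894/23005 -3272/23005; 717/23005 -3084/23005]
x' − x̄ = [-31758/23005, -84748/23005, -36006/23005] = K·y
y = (KᵀK)⁻¹·Kᵀ·(x' − x̄) = [10, 14]
z = y + H·x̄ = [10, 14] + [-9, -13] = [1, 1]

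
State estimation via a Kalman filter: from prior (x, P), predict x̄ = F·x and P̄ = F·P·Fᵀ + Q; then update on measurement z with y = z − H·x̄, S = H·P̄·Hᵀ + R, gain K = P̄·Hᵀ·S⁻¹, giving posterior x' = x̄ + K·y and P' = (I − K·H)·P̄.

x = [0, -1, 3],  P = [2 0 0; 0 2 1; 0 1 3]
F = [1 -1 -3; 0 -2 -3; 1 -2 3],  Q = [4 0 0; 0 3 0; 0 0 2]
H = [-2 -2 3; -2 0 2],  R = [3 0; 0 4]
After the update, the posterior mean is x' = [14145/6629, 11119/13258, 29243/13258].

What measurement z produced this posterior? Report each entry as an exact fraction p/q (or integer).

z = [1, -1]

x̄ = F·x = [-8, -7, 11]
P̄ = F·P·Fᵀ + Q = [41 40 -18; 40 50 -19; -18 -19 27]
S = H·P̄·Hᵀ + R = [1374 742; 742 420]
K = P̄·Hᵀ·S⁻¹ = [-113/947 -465/6629; -428/947 6861/13258; -60/947 4325/13258]
x' − x̄ = [67177/6629, 103925/13258, -116595/13258] = K·y
y = (KᵀK)⁻¹·Kᵀ·(x' − x̄) = [-62, -39]
z = y + H·x̄ = [-62, -39] + [63, 38] = [1, -1]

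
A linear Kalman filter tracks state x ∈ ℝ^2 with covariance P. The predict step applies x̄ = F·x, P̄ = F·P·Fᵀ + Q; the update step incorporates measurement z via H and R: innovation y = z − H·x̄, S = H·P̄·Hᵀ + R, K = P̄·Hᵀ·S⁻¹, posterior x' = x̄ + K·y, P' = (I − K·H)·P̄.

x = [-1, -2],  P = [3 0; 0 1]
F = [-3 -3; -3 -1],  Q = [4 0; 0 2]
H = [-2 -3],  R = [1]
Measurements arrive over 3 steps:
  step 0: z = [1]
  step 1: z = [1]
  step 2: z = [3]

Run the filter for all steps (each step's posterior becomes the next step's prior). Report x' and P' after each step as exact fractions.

step 0: x̄ = F·x = [9, 5]
step 0: P̄ = F·P·Fᵀ + Q = [40 30; 30 30]
step 0: y = z − H·x̄ = [34]
step 0: S = H·P̄·Hᵀ + R = [791]
step 0: K = P̄·Hᵀ·S⁻¹ = [-170/791; -150/791]
step 0: x' = x̄ + K·y = [1339/791, -1145/791]
step 0: P' = (I − K·H)·P̄ = [2740/791 -1770/791; -1770/791 1230/791]
step 1: x̄ = F·x = [-582/791, -2872/791]
step 1: P̄ = F·P·Fᵀ + Q = [7034/791 7110/791; 7110/791 16852/791]
step 1: y = z − H·x̄ = [-8989/791]
step 1: S = H·P̄·Hᵀ + R = [265915/791]
step 1: K = P̄·Hᵀ·S⁻¹ = [-35398/265915; -64776/265915]
step 1: x' = x̄ + K·y = [206612/265915, -229376/265915]
step 1: P' = (I − K·H)·P̄ = [780566/265915 -508578/265915; -508578/265915 360644/265915]
step 2: x̄ = F·x = [68292/265915, -78092/53183]
step 2: P̄ = F·P·Fᵀ + Q = [2180146/265915 400818/53183; 400818/53183 973220/53183]
step 2: y = z − H·x̄ = [-237051/265915]
step 2: S = H·P̄·Hᵀ + R = [76830479/265915]
step 2: K = P̄·Hᵀ·S⁻¹ = [-10372562/76830479; -18606480/76830479]
step 2: x' = x̄ + K·y = [28978182/76830479, -96228284/76830479]
step 2: P' = (I − K·H)·P̄ = [225303646/76830479 -146744910/76830479; -146744910/76830479 104032100/76830479]

step 0: x' = [1339/791, -1145/791], P' = [2740/791 -1770/791; -1770/791 1230/791]
step 1: x' = [206612/265915, -229376/265915], P' = [780566/265915 -508578/265915; -508578/265915 360644/265915]
step 2: x' = [28978182/76830479, -96228284/76830479], P' = [225303646/76830479 -146744910/76830479; -146744910/76830479 104032100/76830479]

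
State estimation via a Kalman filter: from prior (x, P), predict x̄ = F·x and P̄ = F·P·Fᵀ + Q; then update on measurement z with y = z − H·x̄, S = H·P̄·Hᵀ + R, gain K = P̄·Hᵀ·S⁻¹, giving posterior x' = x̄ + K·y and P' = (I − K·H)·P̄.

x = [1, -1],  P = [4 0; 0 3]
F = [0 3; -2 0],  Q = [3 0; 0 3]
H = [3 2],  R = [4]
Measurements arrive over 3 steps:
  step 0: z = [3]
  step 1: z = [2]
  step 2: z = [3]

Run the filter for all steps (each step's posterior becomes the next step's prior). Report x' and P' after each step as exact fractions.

step 0: x' = [39/35, -46/175], P' = [48/7 -342/35; -342/35 2603/175]
step 1: x' = [33162/22543, -27393/22543], P' = [37812/22543 -45171/22543; -45171/22543 291741/90172]
step 2: x' = [58660425/42937633, -27158700/42937633], P' = [71929488/42937633 -86180706/42937633; -86180706/42937633 139277715/42937633]

step 0: x̄ = F·x = [-3, -2]
step 0: P̄ = F·P·Fᵀ + Q = [30 0; 0 19]
step 0: y = z − H·x̄ = [16]
step 0: S = H·P̄·Hᵀ + R = [350]
step 0: K = P̄·Hᵀ·S⁻¹ = [9/35; 19/175]
step 0: x' = x̄ + K·y = [39/35, -46/175]
step 0: P' = (I − K·H)·P̄ = [48/7 -342/35; -342/35 2603/175]
step 1: x̄ = F·x = [-138/175, -78/35]
step 1: P̄ = F·P·Fᵀ + Q = [23952/175 2052/35; 2052/35 213/7]
step 1: y = z − H·x̄ = [1544/175]
step 1: S = H·P̄·Hᵀ + R = [360688/175]
step 1: K = P̄·Hᵀ·S⁻¹ = [11547/45086; 20715/180344]
step 1: x' = x̄ + K·y = [33162/22543, -27393/22543]
step 1: P' = (I − K·H)·P̄ = [37812/22543 -45171/22543; -45171/22543 291741/90172]
step 2: x̄ = F·x = [-82179/22543, -66324/22543]
step 2: P̄ = F·P·Fᵀ + Q = [2896185/90172 271026/22543; 271026/22543 218877/22543]
step 2: y = z − H·x̄ = [446814/22543]
step 2: S = H·P̄·Hᵀ + R = [42937633/90172]
step 2: K = P̄·Hᵀ·S⁻¹ = [10856763/42937633; 5003328/42937633]
step 2: x' = x̄ + K·y = [58660425/42937633, -27158700/42937633]
step 2: P' = (I − K·H)·P̄ = [71929488/42937633 -86180706/42937633; -86180706/42937633 139277715/42937633]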